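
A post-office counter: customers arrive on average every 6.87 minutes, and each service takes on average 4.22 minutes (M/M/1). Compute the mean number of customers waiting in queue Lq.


λ = 60/6.87 = 8.7336 /hr
μ = 60/4.22 = 14.2180 /hr
ρ = λ/μ = 8.7336/14.2180 = 0.6143
Lq = ρ²/(1−ρ) = 0.3773/0.3857 = 0.9782

Final: 0.9782


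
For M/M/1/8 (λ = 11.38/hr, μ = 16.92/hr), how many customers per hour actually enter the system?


ρ = 0.6726; P_K = (1−ρ)ρ^8/(1−ρ^9) = 0.014108
λ_eff = λ(1 − P_K) = 11.38·(1 − 0.014108) = 11.38·0.985892 = 11.2195 /hr

Final: 11.2195 /hr


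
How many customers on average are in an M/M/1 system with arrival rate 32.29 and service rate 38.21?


ρ = λ/μ = 32.29/38.21 = 0.8451
L = ρ/(1−ρ) = 0.8451/(1 − 0.8451) = 0.8451/0.1549 = 5.4544

Final: 5.4544


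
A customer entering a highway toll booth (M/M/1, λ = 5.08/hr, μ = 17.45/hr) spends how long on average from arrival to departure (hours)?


W = 1/(μ−λ) = 1/(17.45 − 5.08) = 1/12.37 = 0.08084 hr

Final: 0.08084 hr


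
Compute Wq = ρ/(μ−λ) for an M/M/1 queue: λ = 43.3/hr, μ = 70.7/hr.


ρ = 43.3/70.7 = 0.6124
Wq = ρ/(μ−λ) = 0.6124/(70.7 − 43.3) = 0.6124/27.40 = 0.02235 hr

Final: 0.02235 hr


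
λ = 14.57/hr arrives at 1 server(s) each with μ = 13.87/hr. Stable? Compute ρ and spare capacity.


Total capacity cμ = 1·13.87 = 13.87/hr
ρ = λ/(cμ) = 14.57/13.87 = 1.0505
Stable ⇔ ρ < 1: NO
Spare capacity = cμ − λ = 13.87 − 14.57 = -0.70/hr

Final: ρ = 1.0505; unstable; margin = -0.70/hr


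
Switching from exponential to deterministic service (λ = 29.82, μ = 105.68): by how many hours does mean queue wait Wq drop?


ρ = 29.82/105.68 = 0.2822
Wq(M/M/1) = ρ/(μ−λ) = 0.2822/75.86 = 0.003720 hr
Wq(M/D/1) = ρ/(2(μ−λ)) = 0.001860 hr
Savings = 0.003720 − 0.001860 = 0.001860 hr

Final: 0.001860 hr


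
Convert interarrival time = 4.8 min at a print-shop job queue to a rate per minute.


λ = 1/(interarrival time) in consistent units.
1 minute = 1 min, so λ = 1/4.8 = 0.2083 per minute

Final: 0.2083 /min


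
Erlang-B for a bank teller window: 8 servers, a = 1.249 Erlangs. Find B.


B(c,a) = (a^c/c!) / Σ_{k=0}^{c} a^k/k!
a^8/8! = 0.0001469
Σ terms (k=0..8): 1.00000 + 1.24900 + 0.78000 + 0.32474 + 0.10140 + 0.02533 + 0.005273 + 0.0009408 + 0.0001469 = 3.486831
B = 0.0001469/3.486831 = 0.00004213

Final: 0.00004213


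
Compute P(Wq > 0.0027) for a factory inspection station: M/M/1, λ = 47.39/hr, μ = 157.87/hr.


ρ = 47.39/157.87 = 0.3002
P(Wq > t) = ρ·e^{−(μ−λ)t} = 0.3002·e^{−0.2983}
= 0.3002·0.742082 = 0.222761

Final: 0.222761


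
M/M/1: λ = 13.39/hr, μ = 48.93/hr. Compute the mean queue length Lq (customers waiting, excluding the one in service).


ρ = 13.39/48.93 = 0.2737
Lq = ρ²/(1−ρ) = 0.07489/0.7263 = 0.1031

Final: 0.1031


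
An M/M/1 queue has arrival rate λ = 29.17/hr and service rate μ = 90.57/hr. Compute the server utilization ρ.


ρ = λ/μ = 29.17/90.57 = 0.3221

Final: 0.3221


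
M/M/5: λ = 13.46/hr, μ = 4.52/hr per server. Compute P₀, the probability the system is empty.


a = λ/μ = 13.46/4.52 = 2.9779; ρ = a/c = 0.5956
Σ_{k=0}^{4} a^k/k! (terms k=0..4) = 1.00000 + 2.97788 + 4.43387 + 4.40117 + 3.27654 = 16.08946
Tail: a^5/(5!(1−ρ)) = 234.17101/(120·0.4044) = 4.82519
P₀ = 1/(16.08946 + 4.82519) = 1/20.91465 = 0.047813

Final: 0.047813


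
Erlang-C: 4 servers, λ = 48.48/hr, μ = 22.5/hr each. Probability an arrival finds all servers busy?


a = λ/μ = 2.1547; ρ = a/4 = 0.5387
P₀ = 0.110013 (from M/M/c formula)
C(c,a) = [a^c/(c!(1−ρ))]·P₀ = [21.55363/(24·0.4613)]·0.110013
= 1.94668·0.110013 = 0.214160

Final: 0.214160


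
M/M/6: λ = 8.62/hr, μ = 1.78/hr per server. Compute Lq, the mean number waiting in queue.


a = λ/μ = 4.8427; ρ = a/6 = 0.8071
P₀ = 0.005731
Lq = P₀·a^c·ρ / (c!·(1−ρ)²) = 0.005731·12898.03589·0.8071/(720·0.03720)
= 2.22733

Final: 2.22733


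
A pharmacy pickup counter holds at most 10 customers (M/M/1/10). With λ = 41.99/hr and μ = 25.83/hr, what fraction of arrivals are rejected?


ρ = λ/μ = 41.99/25.83 = 1.6256
P_K = (1−ρ)ρ^K/(1−ρ^(K+1)) = (-0.6256·128.888653)/(1 − 209.525147)
= -80.636494/-208.525147 = 0.386699

Final: 0.386699


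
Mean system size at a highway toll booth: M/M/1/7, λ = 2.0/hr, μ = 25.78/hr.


ρ = 2.0/25.78 = 0.07758
L = ρ[1 − (K+1)ρ^K + Kρ^(K+1)] / [(1−ρ)(1−ρ^(K+1))]
Numerator: 0.07758·(1 − 8·0.00000001691 + 7·0.000000001312) = 0.077580
Denominator: (0.9224)·(1.000000) = 0.922420
L = 0.077580/0.922420 = 0.08410

Final: 0.08410


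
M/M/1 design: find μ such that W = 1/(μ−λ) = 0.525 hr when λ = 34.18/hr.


W = 1/(μ−λ) ⇒ μ − λ = 1/W = 1/0.525 = 1.9048
μ = λ + 1/W = 34.18 + 1.9048 = 36.0848 per hr

Final: 36.0848 /hr


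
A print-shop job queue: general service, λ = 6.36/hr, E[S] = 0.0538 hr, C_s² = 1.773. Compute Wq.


ρ = λ·E[S] = 6.36·0.0538 = 0.3422
E[S²] = E[S]²(1+C_s²) = 0.0538²·(1+1.773) = 0.008026
Wq = λ·E[S²]/(2(1−ρ)) = 6.36·0.008026/(2·0.6578) = 0.03880 hr

Final: 0.03880 hr


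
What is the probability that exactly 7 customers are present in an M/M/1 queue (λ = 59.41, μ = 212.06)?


ρ = 59.41/212.06 = 0.2802
P_n = (1−ρ)·ρ^n = (1 − 0.2802)·0.2802^7 = 0.7198·0.0001355 = 0.00009751

Final: 0.00009751


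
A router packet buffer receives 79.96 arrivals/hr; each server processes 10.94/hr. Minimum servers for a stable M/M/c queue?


Stability requires cμ > λ ⇔ c > λ/μ.
λ/μ = 79.96/10.94 = 7.3090
Minimum integer c = ⌊7.3090⌋ + 1 = 8
Check: 8·10.94 = 87.52 > 79.96, while 7·10.94 = 76.58 ≤ 79.96

Final: 8 servers


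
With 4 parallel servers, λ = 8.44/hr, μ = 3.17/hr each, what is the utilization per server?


ρ = λ/(cμ) = 8.44/(4·3.17) = 8.44/12.68 = 0.6656

Final: 0.6656


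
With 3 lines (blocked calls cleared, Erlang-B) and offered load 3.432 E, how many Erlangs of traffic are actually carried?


B(3,3.432) = 0.394953 (Erlang-B)
Carried load = a(1 − B) = 3.432·(1 − 0.394953) = 3.432·0.605047 = 2.0765 E

Final: 2.0765 Erlangs


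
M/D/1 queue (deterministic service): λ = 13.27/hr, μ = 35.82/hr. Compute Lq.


ρ = 13.27/35.82 = 0.3705
M/D/1: Lq = ρ²/(2(1−ρ)) = 0.1372/(2·0.6295) = 0.10900

Final: 0.10900


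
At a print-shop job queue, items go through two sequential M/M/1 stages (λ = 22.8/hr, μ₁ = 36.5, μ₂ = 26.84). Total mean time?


Each node sees arrival rate λ = 22.8/hr (tandem ⇒ throughput preserved).
W₁ = 1/(μ₁−λ) = 1/(36.5−22.8) = 0.07299 hr
W₂ = 1/(μ₂−λ) = 1/(26.84−22.8) = 0.24752 hr
W_total = W₁ + W₂ = 0.07299 + 0.24752 = 0.32052 hr

Final: 0.32052 hr


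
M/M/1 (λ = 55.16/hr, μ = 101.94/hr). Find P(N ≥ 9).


ρ = 55.16/101.94 = 0.5411
P(N ≥ n) = ρ^n = 0.5411^9 = 0.003977

Final: 0.003977


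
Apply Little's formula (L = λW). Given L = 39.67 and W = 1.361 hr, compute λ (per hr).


λ = L/W = 39.67/1.361 = 29.1477 /hr

Final: 29.1477 /hr


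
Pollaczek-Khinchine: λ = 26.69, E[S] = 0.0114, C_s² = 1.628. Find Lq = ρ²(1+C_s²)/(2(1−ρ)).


ρ = λ·E[S] = 26.69·0.0114 = 0.3043
Lq = ρ²(1+C_s²)/(2(1−ρ)) = 0.09258·(1+1.628)/(2·0.6957)
= 0.09258·2.6280/1.3915 = 0.17485

Final: 0.17485


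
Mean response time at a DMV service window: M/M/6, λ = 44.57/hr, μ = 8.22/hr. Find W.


a = 5.4221; ρ = 0.9037; P₀ = 0.002044
Lq = P₀·a^c·ρ/(c!(1−ρ)²) = 7.02864
Wq = Lq/λ = 7.02864/44.57 = 0.15770 hr
W = Wq + 1/μ = 0.15770 + 0.12165 = 0.27935 hr

Final: 0.27935 hr


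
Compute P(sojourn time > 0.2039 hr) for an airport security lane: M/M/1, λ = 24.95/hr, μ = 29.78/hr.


W ~ Exponential(μ−λ) for M/M/1.
μ − λ = 29.78 − 24.95 = 4.8300
P(W > t) = e^{−(μ−λ)t} = e^{−0.9848} = 0.373500

Final: 0.373500


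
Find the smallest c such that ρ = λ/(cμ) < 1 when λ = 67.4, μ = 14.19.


Stability requires cμ > λ ⇔ c > λ/μ.
λ/μ = 67.4/14.19 = 4.7498
Minimum integer c = ⌊4.7498⌋ + 1 = 5
Check: 5·14.19 = 70.95 > 67.4, while 4·14.19 = 56.76 ≤ 67.4

Final: 5 servers


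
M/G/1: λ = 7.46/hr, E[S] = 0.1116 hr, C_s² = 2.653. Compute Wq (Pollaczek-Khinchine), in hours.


ρ = λ·E[S] = 7.46·0.1116 = 0.8325
E[S²] = E[S]²(1+C_s²) = 0.1116²·(1+2.653) = 0.045497
Wq = λ·E[S²]/(2(1−ρ)) = 7.46·0.045497/(2·0.1675) = 1.01336 hr

Final: 1.01336 hr


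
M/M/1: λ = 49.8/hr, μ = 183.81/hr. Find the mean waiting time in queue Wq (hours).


ρ = 49.8/183.81 = 0.2709
Wq = ρ/(μ−λ) = 0.2709/(183.81 − 49.8) = 0.2709/134.01 = 0.002022 hr

Final: 0.002022 hr


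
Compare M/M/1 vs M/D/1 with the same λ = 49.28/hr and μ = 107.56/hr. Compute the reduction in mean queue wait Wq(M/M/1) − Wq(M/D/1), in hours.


ρ = 49.28/107.56 = 0.4582
Wq(M/M/1) = ρ/(μ−λ) = 0.4582/58.28 = 0.007861 hr
Wq(M/D/1) = ρ/(2(μ−λ)) = 0.003931 hr
Savings = 0.007861 − 0.003931 = 0.003931 hr

Final: 0.003931 hr


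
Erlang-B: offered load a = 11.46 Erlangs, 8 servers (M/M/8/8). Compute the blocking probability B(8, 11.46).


B(c,a) = (a^c/c!) / Σ_{k=0}^{c} a^k/k!
a^8/8! = 7378.301836
Σ terms (k=0..8): 1.00000 + 11.46000 + 65.66580 + 250.84336 + 718.66621 + 1647.18296 + 3146.11946 + 5150.64701 + 7378.30184 = 18369.886639
B = 7378.301836/18369.886639 = 0.401652

Final: 0.401652


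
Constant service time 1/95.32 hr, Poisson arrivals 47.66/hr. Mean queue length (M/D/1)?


ρ = 47.66/95.32 = 0.5000
M/D/1: Lq = ρ²/(2(1−ρ)) = 0.2500/(2·0.5000) = 0.25000

Final: 0.25000


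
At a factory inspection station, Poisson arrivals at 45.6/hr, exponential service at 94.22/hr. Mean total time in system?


W = 1/(μ−λ) = 1/(94.22 − 45.6) = 1/48.62 = 0.02057 hr

Final: 0.02057 hr


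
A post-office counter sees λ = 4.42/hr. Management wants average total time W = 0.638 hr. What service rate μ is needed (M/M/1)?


W = 1/(μ−λ) ⇒ μ − λ = 1/W = 1/0.638 = 1.5674
μ = λ + 1/W = 4.42 + 1.5674 = 5.9874 per hr

Final: 5.9874 /hr


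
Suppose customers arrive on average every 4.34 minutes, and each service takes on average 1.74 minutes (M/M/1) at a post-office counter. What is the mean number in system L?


λ = 60/4.34 = 13.8249 /hr
μ = 60/1.74 = 34.4828 /hr
ρ = λ/μ = 13.8249/34.4828 = 0.4009
L = ρ/(1−ρ) = 0.4009/0.5991 = 0.6692

Final: 0.6692


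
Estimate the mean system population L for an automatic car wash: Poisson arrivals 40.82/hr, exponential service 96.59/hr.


ρ = λ/μ = 40.82/96.59 = 0.4226
L = ρ/(1−ρ) = 0.4226/(1 − 0.4226) = 0.4226/0.5774 = 0.7319

Final: 0.7319


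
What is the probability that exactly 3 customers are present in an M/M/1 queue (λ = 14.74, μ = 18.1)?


ρ = 14.74/18.1 = 0.8144
P_n = (1−ρ)·ρ^n = (1 − 0.8144)·0.8144^3 = 0.1856·0.540078 = 0.100258

Final: 0.100258


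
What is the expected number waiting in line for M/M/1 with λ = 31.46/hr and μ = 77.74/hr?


ρ = 31.46/77.74 = 0.4047
Lq = ρ²/(1−ρ) = 0.1638/0.5953 = 0.2751

Final: 0.2751


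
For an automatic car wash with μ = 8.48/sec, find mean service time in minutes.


Mean service time = 1/μ = 1/8.48 second = 0.11792 second
In minutes: 0.11792 × 0.0166667 = 0.001965 min

Final: 0.001965 min


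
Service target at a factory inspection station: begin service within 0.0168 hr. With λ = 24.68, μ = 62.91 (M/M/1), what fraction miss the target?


ρ = 24.68/62.91 = 0.3923
P(Wq > t) = ρ·e^{−(μ−λ)t} = 0.3923·e^{−0.6423}
= 0.3923·0.526100 = 0.206392

Final: 0.206392


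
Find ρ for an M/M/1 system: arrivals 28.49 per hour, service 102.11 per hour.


ρ = λ/μ = 28.49/102.11 = 0.2790

Final: 0.2790


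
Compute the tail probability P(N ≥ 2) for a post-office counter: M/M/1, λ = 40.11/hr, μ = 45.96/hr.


ρ = 40.11/45.96 = 0.8727
P(N ≥ n) = ρ^n = 0.8727^2 = 0.761632

Final: 0.761632


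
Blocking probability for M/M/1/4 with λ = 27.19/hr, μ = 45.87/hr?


ρ = λ/μ = 27.19/45.87 = 0.5928
P_K = (1−ρ)ρ^K/(1−ρ^(K+1)) = (0.4072·0.123459)/(1 − 0.073182)
= 0.050277/0.926818 = 0.054247

Final: 0.054247


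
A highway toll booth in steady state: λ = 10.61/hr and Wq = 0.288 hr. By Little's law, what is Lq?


Lq = λWq = 10.61·0.288 = 3.0557

Final: 3.0557


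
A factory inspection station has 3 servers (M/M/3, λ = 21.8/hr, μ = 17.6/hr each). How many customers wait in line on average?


a = λ/μ = 1.2386; ρ = a/3 = 0.4129
P₀ = 0.282072
Lq = P₀·a^c·ρ / (c!·(1−ρ)²) = 0.282072·1.90034·0.4129/(6·0.34471)
= 0.10701

Final: 0.10701


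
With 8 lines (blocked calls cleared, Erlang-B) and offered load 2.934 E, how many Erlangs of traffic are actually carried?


B(8,2.934) = 0.007267 (Erlang-B)
Carried load = a(1 − B) = 2.934·(1 − 0.007267) = 2.934·0.992733 = 2.9127 E

Final: 2.9127 Erlangs


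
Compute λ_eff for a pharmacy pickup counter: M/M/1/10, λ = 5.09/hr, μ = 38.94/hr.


ρ = 0.1307; P_K = (1−ρ)ρ^10/(1−ρ^11) = 0.000000001266
λ_eff = λ(1 − P_K) = 5.09·(1 − 0.000000001266) = 5.09·1.000000 = 5.0900 /hr

Final: 5.0900 /hr


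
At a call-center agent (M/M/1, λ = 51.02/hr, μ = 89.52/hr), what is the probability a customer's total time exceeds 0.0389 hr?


W ~ Exponential(μ−λ) for M/M/1.
μ − λ = 89.52 − 51.02 = 38.5000
P(W > t) = e^{−(μ−λ)t} = e^{−1.4976} = 0.223655

Final: 0.223655


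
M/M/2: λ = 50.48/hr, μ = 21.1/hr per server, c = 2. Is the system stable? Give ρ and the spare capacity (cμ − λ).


Total capacity cμ = 2·21.1 = 42.20/hr
ρ = λ/(cμ) = 50.48/42.20 = 1.1962
Stable ⇔ ρ < 1: NO
Spare capacity = cμ − λ = 42.20 − 50.48 = -8.28/hr

Final: ρ = 1.1962; unstable; margin = -8.28/hr


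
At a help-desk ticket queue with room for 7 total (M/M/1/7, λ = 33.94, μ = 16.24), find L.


ρ = 33.94/16.24 = 2.0899
L = ρ[1 − (K+1)ρ^K + Kρ^(K+1)] / [(1−ρ)(1−ρ^(K+1))]
Numerator: 2.0899·(1 − 8·174.132843 + 7·363.920487) = 2414.631749
Denominator: (-1.0899)·(-362.920487) = 395.547575
L = 2414.631749/395.547575 = 6.1045

Final: 6.1045


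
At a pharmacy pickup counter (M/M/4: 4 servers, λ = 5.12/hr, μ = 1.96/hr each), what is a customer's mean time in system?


a = 2.6122; ρ = 0.6531; P₀ = 0.064154
Lq = P₀·a^c·ρ/(c!(1−ρ)²) = 0.67533
Wq = Lq/λ = 0.67533/5.12 = 0.13190 hr
W = Wq + 1/μ = 0.13190 + 0.51020 = 0.64211 hr

Final: 0.64211 hr


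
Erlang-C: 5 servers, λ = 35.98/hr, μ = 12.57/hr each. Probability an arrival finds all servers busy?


a = λ/μ = 2.8624; ρ = a/5 = 0.5725
P₀ = 0.054319 (from M/M/c formula)
C(c,a) = [a^c/(c!(1−ρ))]·P₀ = [192.14514/(120·0.4275)]·0.054319
= 3.74529·0.054319 = 0.203439

Final: 0.203439


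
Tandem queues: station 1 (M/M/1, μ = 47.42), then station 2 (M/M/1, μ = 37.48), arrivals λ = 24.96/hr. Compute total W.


Each node sees arrival rate λ = 24.96/hr (tandem ⇒ throughput preserved).
W₁ = 1/(μ₁−λ) = 1/(47.42−24.96) = 0.04452 hr
W₂ = 1/(μ₂−λ) = 1/(37.48−24.96) = 0.07987 hr
W_total = W₁ + W₂ = 0.04452 + 0.07987 = 0.12440 hr

Final: 0.12440 hr


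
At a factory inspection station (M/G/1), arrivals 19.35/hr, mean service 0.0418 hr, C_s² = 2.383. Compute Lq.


ρ = λ·E[S] = 19.35·0.0418 = 0.8088
Lq = ρ²(1+C_s²)/(2(1−ρ)) = 0.6542·(1+2.383)/(2·0.1912)
= 0.6542·3.3830/0.3823 = 5.78851

Final: 5.78851


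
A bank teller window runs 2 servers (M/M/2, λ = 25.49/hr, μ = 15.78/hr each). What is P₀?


a = λ/μ = 25.49/15.78 = 1.6153; ρ = a/c = 0.8077
Σ_{k=0}^{1} a^k/k! (terms k=0..1) = 1.00000 + 1.61534 = 2.61534
Tail: a^2/(2!(1−ρ)) = 2.60931/(2·0.1923) = 6.78335
P₀ = 1/(2.61534 + 6.78335) = 1/9.39868 = 0.106398

Final: 0.106398


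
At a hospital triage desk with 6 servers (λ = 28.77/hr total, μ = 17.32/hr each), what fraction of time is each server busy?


ρ = λ/(cμ) = 28.77/(6·17.32) = 28.77/103.92 = 0.2768

Final: 0.2768


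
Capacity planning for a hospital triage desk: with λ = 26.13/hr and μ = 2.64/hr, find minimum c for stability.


Stability requires cμ > λ ⇔ c > λ/μ.
λ/μ = 26.13/2.64 = 9.8977
Minimum integer c = ⌊9.8977⌋ + 1 = 10
Check: 10·2.64 = 26.40 > 26.13, while 9·2.64 = 23.76 ≤ 26.13

Final: 10 servers


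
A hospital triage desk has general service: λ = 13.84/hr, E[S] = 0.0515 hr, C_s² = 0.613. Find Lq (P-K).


ρ = λ·E[S] = 13.84·0.0515 = 0.7128
Lq = ρ²(1+C_s²)/(2(1−ρ)) = 0.5080·(1+0.613)/(2·0.2872)
= 0.5080·1.6130/0.5745 = 1.42642

Final: 1.42642


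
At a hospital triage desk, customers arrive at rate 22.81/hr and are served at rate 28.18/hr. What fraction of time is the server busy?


ρ = λ/μ = 22.81/28.18 = 0.8094

Final: 0.8094


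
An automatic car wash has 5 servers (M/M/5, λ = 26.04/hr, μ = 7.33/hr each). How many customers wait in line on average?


a = λ/μ = 3.5525; ρ = a/5 = 0.7105
P₀ = 0.024237
Lq = P₀·a^c·ρ / (c!·(1−ρ)²) = 0.024237·565.82877·0.7105/(120·0.08381)
= 0.96887

Final: 0.96887


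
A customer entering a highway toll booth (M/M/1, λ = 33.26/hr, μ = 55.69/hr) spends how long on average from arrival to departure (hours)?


W = 1/(μ−λ) = 1/(55.69 − 33.26) = 1/22.43 = 0.04458 hr

Final: 0.04458 hr


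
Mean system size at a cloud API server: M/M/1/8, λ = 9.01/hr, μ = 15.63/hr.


ρ = 9.01/15.63 = 0.5765
L = ρ[1 − (K+1)ρ^K + Kρ^(K+1)] / [(1−ρ)(1−ρ^(K+1))]
Numerator: 0.5765·(1 − 9·0.012193 + 8·0.007029) = 0.545610
Denominator: (0.4235)·(0.992971) = 0.420567
L = 0.545610/0.420567 = 1.2973

Final: 1.2973


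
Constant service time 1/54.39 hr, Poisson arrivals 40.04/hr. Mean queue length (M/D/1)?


ρ = 40.04/54.39 = 0.7362
M/D/1: Lq = ρ²/(2(1−ρ)) = 0.5419/(2·0.2638) = 1.02704

Final: 1.02704


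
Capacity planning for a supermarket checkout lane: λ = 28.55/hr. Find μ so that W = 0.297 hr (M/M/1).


W = 1/(μ−λ) ⇒ μ − λ = 1/W = 1/0.297 = 3.3670
μ = λ + 1/W = 28.55 + 3.3670 = 31.9170 per hr

Final: 31.9170 /hr


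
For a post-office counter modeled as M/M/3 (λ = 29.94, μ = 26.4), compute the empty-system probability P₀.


a = λ/μ = 29.94/26.4 = 1.1341; ρ = a/c = 0.3780
Σ_{k=0}^{2} a^k/k! (terms k=0..2) = 1.00000 + 1.13409 + 0.64308 = 2.77717
Tail: a^3/(3!(1−ρ)) = 1.45862/(6·0.6220) = 0.39086
P₀ = 1/(2.77717 + 0.39086) = 1/3.16803 = 0.315653

Final: 0.315653


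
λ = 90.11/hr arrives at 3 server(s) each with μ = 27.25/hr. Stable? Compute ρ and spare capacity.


Total capacity cμ = 3·27.25 = 81.75/hr
ρ = λ/(cμ) = 90.11/81.75 = 1.1023
Stable ⇔ ρ < 1: NO
Spare capacity = cμ − λ = 81.75 − 90.11 = -8.36/hr

Final: ρ = 1.1023; unstable; margin = -8.36/hr


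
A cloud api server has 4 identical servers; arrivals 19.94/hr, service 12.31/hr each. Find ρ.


ρ = λ/(cμ) = 19.94/(4·12.31) = 19.94/49.24 = 0.4050

Final: 0.4050


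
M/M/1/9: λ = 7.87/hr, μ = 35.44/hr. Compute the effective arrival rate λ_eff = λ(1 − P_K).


ρ = 0.2221; P_K = (1−ρ)ρ^9/(1−ρ^10) = 0.000001022
λ_eff = λ(1 − P_K) = 7.87·(1 − 0.000001022) = 7.87·0.999999 = 7.8700 /hr

Final: 7.8700 /hr


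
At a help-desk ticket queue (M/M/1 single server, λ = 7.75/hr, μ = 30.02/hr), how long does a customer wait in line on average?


ρ = 7.75/30.02 = 0.2582
Wq = ρ/(μ−λ) = 0.2582/(30.02 − 7.75) = 0.2582/22.27 = 0.01159 hr

Final: 0.01159 hr


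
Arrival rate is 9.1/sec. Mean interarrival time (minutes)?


Mean interarrival time = 1/λ = 1/9.1 second = 0.10989 second
In minutes: 0.10989 × 0.0166667 = 0.001832 min

Final: 0.001832 min


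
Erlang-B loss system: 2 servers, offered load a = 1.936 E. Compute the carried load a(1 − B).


B(2,1.936) = 0.389611 (Erlang-B)
Carried load = a(1 − B) = 1.936·(1 − 0.389611) = 1.936·0.610389 = 1.1817 E

Final: 1.1817 Erlangs


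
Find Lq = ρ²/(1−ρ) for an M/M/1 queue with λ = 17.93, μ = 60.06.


ρ = 17.93/60.06 = 0.2985
Lq = ρ²/(1−ρ) = 0.08912/0.7015 = 0.1271

Final: 0.1271


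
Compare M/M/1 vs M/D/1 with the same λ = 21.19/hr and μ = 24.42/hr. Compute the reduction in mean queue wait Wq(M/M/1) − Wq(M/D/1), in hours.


ρ = 21.19/24.42 = 0.8677
Wq(M/M/1) = ρ/(μ−λ) = 0.8677/3.23 = 0.26865 hr
Wq(M/D/1) = ρ/(2(μ−λ)) = 0.13432 hr
Savings = 0.26865 − 0.13432 = 0.13432 hr

Final: 0.13432 hr


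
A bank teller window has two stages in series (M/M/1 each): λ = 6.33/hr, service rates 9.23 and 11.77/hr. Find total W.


Each node sees arrival rate λ = 6.33/hr (tandem ⇒ throughput preserved).
W₁ = 1/(μ₁−λ) = 1/(9.23−6.33) = 0.34483 hr
W₂ = 1/(μ₂−λ) = 1/(11.77−6.33) = 0.18382 hr
W_total = W₁ + W₂ = 0.34483 + 0.18382 = 0.52865 hr

Final: 0.52865 hr


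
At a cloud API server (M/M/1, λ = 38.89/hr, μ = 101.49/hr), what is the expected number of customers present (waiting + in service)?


ρ = λ/μ = 38.89/101.49 = 0.3832
L = ρ/(1−ρ) = 0.3832/(1 − 0.3832) = 0.3832/0.6168 = 0.6212

Final: 0.6212


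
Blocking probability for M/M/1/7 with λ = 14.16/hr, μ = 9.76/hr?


ρ = λ/μ = 14.16/9.76 = 1.4508
P_K = (1−ρ)ρ^K/(1−ρ^(K+1)) = (-0.4508·13.529883)/(1 − 19.629421)
= -6.099538/-18.629421 = 0.327414

Final: 0.327414


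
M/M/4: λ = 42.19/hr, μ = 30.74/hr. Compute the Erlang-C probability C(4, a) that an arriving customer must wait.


a = λ/μ = 1.3725; ρ = a/4 = 0.3431
P₀ = 0.251871 (from M/M/c formula)
C(c,a) = [a^c/(c!(1−ρ))]·P₀ = [3.54832/(24·0.6569)]·0.251871
= 0.22507·0.251871 = 0.056690

Final: 0.056690


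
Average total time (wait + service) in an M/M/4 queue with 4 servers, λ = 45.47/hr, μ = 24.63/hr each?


a = 1.8461; ρ = 0.4615; P₀ = 0.153901
Lq = P₀·a^c·ρ/(c!(1−ρ)²) = 0.11856
Wq = Lq/λ = 0.11856/45.47 = 0.002608 hr
W = Wq + 1/μ = 0.002608 + 0.04060 = 0.04321 hr

Final: 0.04321 hr


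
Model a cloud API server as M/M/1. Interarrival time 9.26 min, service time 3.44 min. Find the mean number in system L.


λ = 60/9.26 = 6.4795 /hr
μ = 60/3.44 = 17.4419 /hr
ρ = λ/μ = 6.4795/17.4419 = 0.3715
L = ρ/(1−ρ) = 0.3715/0.6285 = 0.5911

Final: 0.5911


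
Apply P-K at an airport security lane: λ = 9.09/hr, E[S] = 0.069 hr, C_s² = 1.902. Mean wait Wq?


ρ = λ·E[S] = 9.09·0.069 = 0.6272
E[S²] = E[S]²(1+C_s²) = 0.069²·(1+1.902) = 0.013816
Wq = λ·E[S²]/(2(1−ρ)) = 9.09·0.013816/(2·0.3728) = 0.16845 hr

Final: 0.16845 hr


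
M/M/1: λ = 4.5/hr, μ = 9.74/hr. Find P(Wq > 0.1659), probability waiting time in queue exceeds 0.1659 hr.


ρ = 4.5/9.74 = 0.4620
P(Wq > t) = ρ·e^{−(μ−λ)t} = 0.4620·e^{−0.8693}
= 0.4620·0.419238 = 0.193693

Final: 0.193693


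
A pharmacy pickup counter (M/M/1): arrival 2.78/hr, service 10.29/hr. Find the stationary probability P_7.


ρ = 2.78/10.29 = 0.2702
P_n = (1−ρ)·ρ^n = (1 − 0.2702)·0.2702^7 = 0.7298·0.0001051 = 0.00007667

Final: 0.00007667


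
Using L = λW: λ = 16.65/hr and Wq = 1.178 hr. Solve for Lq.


Lq = λWq = 16.65·1.178 = 19.6137

Final: 19.6137


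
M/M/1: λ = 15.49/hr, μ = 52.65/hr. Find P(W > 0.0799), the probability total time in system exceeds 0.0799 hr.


W ~ Exponential(μ−λ) for M/M/1.
μ − λ = 52.65 − 15.49 = 37.1600
P(W > t) = e^{−(μ−λ)t} = e^{−2.9691} = 0.051350

Final: 0.051350


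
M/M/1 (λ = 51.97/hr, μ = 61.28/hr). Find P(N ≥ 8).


ρ = 51.97/61.28 = 0.8481
P(N ≥ n) = ρ^n = 0.8481^8 = 0.267591

Final: 0.267591


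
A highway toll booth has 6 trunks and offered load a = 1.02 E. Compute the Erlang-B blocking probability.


B(c,a) = (a^c/c!) / Σ_{k=0}^{c} a^k/k!
a^6/6! = 0.001564
Σ terms (k=0..6): 1.00000 + 1.02000 + 0.52020 + 0.17687 + 0.04510 + 0.009201 + 0.001564 = 2.772934
B = 0.001564/2.772934 = 0.0005641

Final: 0.0005641


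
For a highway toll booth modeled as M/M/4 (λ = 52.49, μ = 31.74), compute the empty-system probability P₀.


a = λ/μ = 52.49/31.74 = 1.6537; ρ = a/c = 0.4134
Σ_{k=0}^{3} a^k/k! (terms k=0..3) = 1.00000 + 1.65375 + 1.36744 + 0.75380 = 4.77500
Tail: a^4/(4!(1−ρ)) = 7.47960/(24·0.5866) = 0.53132
P₀ = 1/(4.77500 + 0.53132) = 1/5.30631 = 0.188455

Final: 0.188455


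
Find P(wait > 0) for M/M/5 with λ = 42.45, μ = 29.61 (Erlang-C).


a = λ/μ = 1.4336; ρ = a/5 = 0.2867
P₀ = 0.238143 (from M/M/c formula)
C(c,a) = [a^c/(c!(1−ρ))]·P₀ = [6.05615/(120·0.7133)]·0.238143
= 0.07076·0.238143 = 0.016850

Final: 0.016850


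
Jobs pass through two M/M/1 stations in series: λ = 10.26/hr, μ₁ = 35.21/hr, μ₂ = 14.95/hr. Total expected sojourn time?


Each node sees arrival rate λ = 10.26/hr (tandem ⇒ throughput preserved).
W₁ = 1/(μ₁−λ) = 1/(35.21−10.26) = 0.04008 hr
W₂ = 1/(μ₂−λ) = 1/(14.95−10.26) = 0.21322 hr
W_total = W₁ + W₂ = 0.04008 + 0.21322 = 0.25330 hr

Final: 0.25330 hr


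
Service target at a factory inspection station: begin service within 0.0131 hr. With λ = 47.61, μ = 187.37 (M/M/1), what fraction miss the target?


ρ = 47.61/187.37 = 0.2541
P(Wq > t) = ρ·e^{−(μ−λ)t} = 0.2541·e^{−1.8309}
= 0.2541·0.160276 = 0.040726

Final: 0.040726


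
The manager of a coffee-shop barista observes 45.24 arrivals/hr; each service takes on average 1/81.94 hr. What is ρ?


ρ = λ/μ = 45.24/81.94 = 0.5521

Final: 0.5521


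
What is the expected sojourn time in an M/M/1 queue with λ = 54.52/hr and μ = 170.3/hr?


W = 1/(μ−λ) = 1/(170.3 − 54.52) = 1/115.78 = 0.008637 hr

Final: 0.008637 hr


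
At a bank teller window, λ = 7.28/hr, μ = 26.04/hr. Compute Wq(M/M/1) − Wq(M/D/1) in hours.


ρ = 7.28/26.04 = 0.2796
Wq(M/M/1) = ρ/(μ−λ) = 0.2796/18.76 = 0.01490 hr
Wq(M/D/1) = ρ/(2(μ−λ)) = 0.007451 hr
Savings = 0.01490 − 0.007451 = 0.007451 hr

Final: 0.007451 hr


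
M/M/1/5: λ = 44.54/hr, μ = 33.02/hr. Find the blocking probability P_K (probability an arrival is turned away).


ρ = λ/μ = 44.54/33.02 = 1.3489
P_K = (1−ρ)ρ^K/(1−ρ^(K+1)) = (-0.3489·4.465455)/(1 − 6.023361)
= -1.557906/-5.023361 = 0.310132

Final: 0.310132


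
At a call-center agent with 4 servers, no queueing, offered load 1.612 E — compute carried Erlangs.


B(4,1.612) = 0.057527 (Erlang-B)
Carried load = a(1 − B) = 1.612·(1 − 0.057527) = 1.612·0.942473 = 1.5193 E

Final: 1.5193 Erlangs


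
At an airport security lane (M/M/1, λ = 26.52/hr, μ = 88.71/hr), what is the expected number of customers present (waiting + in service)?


ρ = λ/μ = 26.52/88.71 = 0.2990
L = ρ/(1−ρ) = 0.2990/(1 − 0.2990) = 0.2990/0.7010 = 0.4264

Final: 0.4264


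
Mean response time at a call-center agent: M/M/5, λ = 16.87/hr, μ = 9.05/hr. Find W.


a = 1.8641; ρ = 0.3728; P₀ = 0.154244
Lq = P₀·a^c·ρ/(c!(1−ρ)²) = 0.02742
Wq = Lq/λ = 0.02742/16.87 = 0.001625 hr
W = Wq + 1/μ = 0.001625 + 0.11050 = 0.11212 hr

Final: 0.11212 hr


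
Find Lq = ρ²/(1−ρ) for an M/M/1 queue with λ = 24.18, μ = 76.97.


ρ = 24.18/76.97 = 0.3141
Lq = ρ²/(1−ρ) = 0.09869/0.6859 = 0.1439

Final: 0.1439


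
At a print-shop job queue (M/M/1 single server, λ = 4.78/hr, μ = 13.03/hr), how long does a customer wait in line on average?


ρ = 4.78/13.03 = 0.3668
Wq = ρ/(μ−λ) = 0.3668/(13.03 − 4.78) = 0.3668/8.25 = 0.04447 hr

Final: 0.04447 hr


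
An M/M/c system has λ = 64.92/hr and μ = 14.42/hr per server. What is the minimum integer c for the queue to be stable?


Stability requires cμ > λ ⇔ c > λ/μ.
λ/μ = 64.92/14.42 = 4.5021
Minimum integer c = ⌊4.5021⌋ + 1 = 5
Check: 5·14.42 = 72.10 > 64.92, while 4·14.42 = 57.68 ≤ 64.92

Final: 5 servers


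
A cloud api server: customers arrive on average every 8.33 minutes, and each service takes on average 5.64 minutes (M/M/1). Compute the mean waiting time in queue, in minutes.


λ = 60/8.33 = 7.2029 /hr
μ = 60/5.64 = 10.6383 /hr
ρ = λ/μ = 7.2029/10.6383 = 0.6771
Wq = ρ/(μ−λ) = 0.6771/(10.6383−7.2029) = 0.19709 hr
In minutes: 0.19709·60 = 11.825 min

Final: 11.825 min


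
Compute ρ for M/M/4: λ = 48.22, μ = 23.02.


ρ = λ/(cμ) = 48.22/(4·23.02) = 48.22/92.08 = 0.5237

Final: 0.5237


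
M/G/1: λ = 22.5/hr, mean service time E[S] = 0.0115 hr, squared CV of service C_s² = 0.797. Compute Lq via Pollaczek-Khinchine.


ρ = λ·E[S] = 22.5·0.0115 = 0.2587
Lq = ρ²(1+C_s²)/(2(1−ρ)) = 0.06695·(1+0.797)/(2·0.7412)
= 0.06695·1.7970/1.4825 = 0.08115

Final: 0.08115


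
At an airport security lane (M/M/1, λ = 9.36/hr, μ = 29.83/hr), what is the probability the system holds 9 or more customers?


ρ = 9.36/29.83 = 0.3138
P(N ≥ n) = ρ^n = 0.3138^9 = 0.00002949

Final: 0.00002949


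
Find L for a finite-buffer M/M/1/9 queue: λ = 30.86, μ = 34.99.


ρ = 30.86/34.99 = 0.8820
L = ρ[1 − (K+1)ρ^K + Kρ^(K+1)] / [(1−ρ)(1−ρ^(K+1))]
Numerator: 0.8820·(1 − 10·0.322900 + 9·0.284787) = 0.294650
Denominator: (0.1180)·(0.715213) = 0.084419
L = 0.294650/0.084419 = 3.4903

Final: 3.4903


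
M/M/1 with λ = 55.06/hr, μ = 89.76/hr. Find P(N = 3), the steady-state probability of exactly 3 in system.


ρ = 55.06/89.76 = 0.6134
P_n = (1−ρ)·ρ^n = (1 − 0.6134)·0.6134^3 = 0.3866·0.230813 = 0.089229

Final: 0.089229


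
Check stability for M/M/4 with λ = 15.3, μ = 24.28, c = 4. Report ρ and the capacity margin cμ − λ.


Total capacity cμ = 4·24.28 = 97.12/hr
ρ = λ/(cμ) = 15.3/97.12 = 0.1575
Stable ⇔ ρ < 1: YES
Spare capacity = cμ − λ = 97.12 − 15.3 = 81.82/hr

Final: ρ = 0.1575; stable; margin = 81.82/hr


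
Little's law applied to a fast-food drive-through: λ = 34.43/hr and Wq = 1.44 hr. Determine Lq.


Lq = λWq = 34.43·1.44 = 49.5792

Final: 49.5792


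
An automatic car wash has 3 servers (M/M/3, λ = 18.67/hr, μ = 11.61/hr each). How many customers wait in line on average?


a = λ/μ = 1.6081; ρ = a/3 = 0.5360
P₀ = 0.185360
Lq = P₀·a^c·ρ / (c!·(1−ρ)²) = 0.185360·4.15850·0.5360/(6·0.21527)
= 0.31990

Final: 0.31990


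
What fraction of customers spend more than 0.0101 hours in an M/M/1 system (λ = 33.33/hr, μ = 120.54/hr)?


W ~ Exponential(μ−λ) for M/M/1.
μ − λ = 120.54 − 33.33 = 87.2100
P(W > t) = e^{−(μ−λ)t} = e^{−0.8808} = 0.414443

Final: 0.414443


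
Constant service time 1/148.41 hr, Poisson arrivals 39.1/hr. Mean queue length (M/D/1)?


ρ = 39.1/148.41 = 0.2635
M/D/1: Lq = ρ²/(2(1−ρ)) = 0.06941/(2·0.7365) = 0.04712

Final: 0.04712


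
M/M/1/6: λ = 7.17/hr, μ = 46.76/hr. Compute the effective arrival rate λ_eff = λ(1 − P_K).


ρ = 0.1533; P_K = (1−ρ)ρ^6/(1−ρ^7) = 0.00001100
λ_eff = λ(1 − P_K) = 7.17·(1 − 0.00001100) = 7.17·0.999989 = 7.1699 /hr

Final: 7.1699 /hr


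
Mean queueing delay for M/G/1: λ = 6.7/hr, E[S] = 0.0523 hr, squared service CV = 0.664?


ρ = λ·E[S] = 6.7·0.0523 = 0.3504
E[S²] = E[S]²(1+C_s²) = 0.0523²·(1+0.664) = 0.004552
Wq = λ·E[S²]/(2(1−ρ)) = 6.7·0.004552/(2·0.6496) = 0.02347 hr

Final: 0.02347 hr


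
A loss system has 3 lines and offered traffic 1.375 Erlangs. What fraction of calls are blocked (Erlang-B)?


B(c,a) = (a^c/c!) / Σ_{k=0}^{c} a^k/k!
a^3/3! = 0.433268
Σ terms (k=0..3): 1.00000 + 1.37500 + 0.94531 + 0.43327 = 3.753581
B = 0.433268/3.753581 = 0.115428

Final: 0.115428


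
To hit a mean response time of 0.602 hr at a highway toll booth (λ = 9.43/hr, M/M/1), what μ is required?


W = 1/(μ−λ) ⇒ μ − λ = 1/W = 1/0.602 = 1.6611
μ = λ + 1/W = 9.43 + 1.6611 = 11.0911 per hr

Final: 11.0911 /hr


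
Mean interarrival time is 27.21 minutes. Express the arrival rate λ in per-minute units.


λ = 1/(interarrival time) in consistent units.
1 minute = 1 min, so λ = 1/27.21 = 0.03675 per minute

Final: 0.03675 /min


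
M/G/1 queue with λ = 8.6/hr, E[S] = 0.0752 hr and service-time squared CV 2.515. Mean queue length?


ρ = λ·E[S] = 8.6·0.0752 = 0.6467
Lq = ρ²(1+C_s²)/(2(1−ρ)) = 0.4182·(1+2.515)/(2·0.3533)
= 0.4182·3.5150/0.7066 = 2.08070

Final: 2.08070


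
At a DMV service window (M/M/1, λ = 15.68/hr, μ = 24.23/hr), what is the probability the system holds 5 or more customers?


ρ = 15.68/24.23 = 0.6471
P(N ≥ n) = ρ^n = 0.6471^5 = 0.113491

Final: 0.113491


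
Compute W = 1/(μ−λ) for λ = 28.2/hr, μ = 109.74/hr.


W = 1/(μ−λ) = 1/(109.74 − 28.2) = 1/81.54 = 0.01226 hr

Final: 0.01226 hr


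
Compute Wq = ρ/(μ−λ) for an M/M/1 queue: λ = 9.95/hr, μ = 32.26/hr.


ρ = 9.95/32.26 = 0.3084
Wq = ρ/(μ−λ) = 0.3084/(32.26 − 9.95) = 0.3084/22.31 = 0.01382 hr

Final: 0.01382 hr


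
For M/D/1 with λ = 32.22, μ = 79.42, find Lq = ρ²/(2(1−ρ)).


ρ = 32.22/79.42 = 0.4057
M/D/1: Lq = ρ²/(2(1−ρ)) = 0.1646/(2·0.5943) = 0.13847

Final: 0.13847


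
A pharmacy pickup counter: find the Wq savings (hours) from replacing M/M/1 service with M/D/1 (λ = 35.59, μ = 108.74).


ρ = 35.59/108.74 = 0.3273
Wq(M/M/1) = ρ/(μ−λ) = 0.3273/73.15 = 0.004474 hr
Wq(M/D/1) = ρ/(2(μ−λ)) = 0.002237 hr
Savings = 0.004474 − 0.002237 = 0.002237 hr

Final: 0.002237 hr


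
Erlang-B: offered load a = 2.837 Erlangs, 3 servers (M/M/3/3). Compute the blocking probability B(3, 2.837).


B(c,a) = (a^c/c!) / Σ_{k=0}^{c} a^k/k!
a^3/3! = 3.805632
Σ terms (k=0..3): 1.00000 + 2.83700 + 4.02428 + 3.80563 = 11.666916
B = 3.805632/11.666916 = 0.326190

Final: 0.326190


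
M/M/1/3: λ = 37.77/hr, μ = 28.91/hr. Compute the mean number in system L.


ρ = 37.77/28.91 = 1.3065
L = ρ[1 − (K+1)ρ^K + Kρ^(K+1)] / [(1−ρ)(1−ρ^(K+1))]
Numerator: 1.3065·(1 − 4·2.229958 + 3·2.913370) = 1.071665
Denominator: (-0.3065)·(-1.913370) = 0.586387
L = 1.071665/0.586387 = 1.8276

Final: 1.8276


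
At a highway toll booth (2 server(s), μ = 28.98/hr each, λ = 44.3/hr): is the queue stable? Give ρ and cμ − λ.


Total capacity cμ = 2·28.98 = 57.96/hr
ρ = λ/(cμ) = 44.3/57.96 = 0.7643
Stable ⇔ ρ < 1: YES
Spare capacity = cμ − λ = 57.96 − 44.3 = 13.66/hr

Final: ρ = 0.7643; stable; margin = 13.66/hr


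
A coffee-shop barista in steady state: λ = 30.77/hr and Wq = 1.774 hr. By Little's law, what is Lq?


Lq = λWq = 30.77·1.774 = 54.5860

Final: 54.5860


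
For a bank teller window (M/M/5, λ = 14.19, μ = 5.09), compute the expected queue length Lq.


a = λ/μ = 2.7878; ρ = a/5 = 0.5576
P₀ = 0.058916
Lq = P₀·a^c·ρ / (c!·(1−ρ)²) = 0.058916·168.39262·0.5576/(120·0.19575)
= 0.23549

Final: 0.23549


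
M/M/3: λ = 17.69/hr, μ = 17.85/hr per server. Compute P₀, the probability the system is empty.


a = λ/μ = 17.69/17.85 = 0.9910; ρ = a/c = 0.3303
Σ_{k=0}^{2} a^k/k! (terms k=0..2) = 1.00000 + 0.99104 + 0.49108 = 2.48211
Tail: a^3/(3!(1−ρ)) = 0.97335/(6·0.6697) = 0.24225
P₀ = 1/(2.48211 + 0.24225) = 1/2.72436 = 0.367058

Final: 0.367058


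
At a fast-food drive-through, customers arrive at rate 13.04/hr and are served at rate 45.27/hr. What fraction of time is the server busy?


ρ = λ/μ = 13.04/45.27 = 0.2880

Final: 0.2880


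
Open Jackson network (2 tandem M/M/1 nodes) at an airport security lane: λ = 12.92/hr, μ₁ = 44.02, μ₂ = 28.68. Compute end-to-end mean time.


Each node sees arrival rate λ = 12.92/hr (tandem ⇒ throughput preserved).
W₁ = 1/(μ₁−λ) = 1/(44.02−12.92) = 0.03215 hr
W₂ = 1/(μ₂−λ) = 1/(28.68−12.92) = 0.06345 hr
W_total = W₁ + W₂ = 0.03215 + 0.06345 = 0.09561 hr

Final: 0.09561 hr


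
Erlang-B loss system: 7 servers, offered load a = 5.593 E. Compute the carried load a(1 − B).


B(7,5.593) = 0.158543 (Erlang-B)
Carried load = a(1 − B) = 5.593·(1 − 0.158543) = 5.593·0.841457 = 4.7063 E

Final: 4.7063 Erlangs


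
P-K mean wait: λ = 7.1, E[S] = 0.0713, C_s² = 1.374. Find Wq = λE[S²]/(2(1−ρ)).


ρ = λ·E[S] = 7.1·0.0713 = 0.5062
E[S²] = E[S]²(1+C_s²) = 0.0713²·(1+1.374) = 0.012069
Wq = λ·E[S²]/(2(1−ρ)) = 7.1·0.012069/(2·0.4938) = 0.08677 hr

Final: 0.08677 hr


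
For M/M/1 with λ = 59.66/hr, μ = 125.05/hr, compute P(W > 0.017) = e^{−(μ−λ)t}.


W ~ Exponential(μ−λ) for M/M/1.
μ − λ = 125.05 − 59.66 = 65.3900
P(W > t) = e^{−(μ−λ)t} = e^{−1.1116} = 0.329022

Final: 0.329022


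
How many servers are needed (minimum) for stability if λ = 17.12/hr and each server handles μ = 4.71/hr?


Stability requires cμ > λ ⇔ c > λ/μ.
λ/μ = 17.12/4.71 = 3.6348
Minimum integer c = ⌊3.6348⌋ + 1 = 4
Check: 4·4.71 = 18.84 > 17.12, while 3·4.71 = 14.13 ≤ 17.12

Final: 4 servers


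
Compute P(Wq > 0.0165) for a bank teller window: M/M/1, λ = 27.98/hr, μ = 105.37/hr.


ρ = 27.98/105.37 = 0.2655
P(Wq > t) = ρ·e^{−(μ−λ)t} = 0.2655·e^{−1.2769}
= 0.2655·0.278891 = 0.074057

Final: 0.074057


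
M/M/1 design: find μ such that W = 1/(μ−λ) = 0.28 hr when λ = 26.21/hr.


W = 1/(μ−λ) ⇒ μ − λ = 1/W = 1/0.28 = 3.5714
μ = λ + 1/W = 26.21 + 3.5714 = 29.7814 per hr

Final: 29.7814 /hr


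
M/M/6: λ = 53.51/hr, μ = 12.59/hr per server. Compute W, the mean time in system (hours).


a = 4.2502; ρ = 0.7084; P₀ = 0.012453
Lq = P₀·a^c·ρ/(c!(1−ρ)²) = 0.84911
Wq = Lq/λ = 0.84911/53.51 = 0.01587 hr
W = Wq + 1/μ = 0.01587 + 0.07943 = 0.09530 hr

Final: 0.09530 hr


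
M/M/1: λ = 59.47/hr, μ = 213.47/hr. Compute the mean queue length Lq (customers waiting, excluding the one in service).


ρ = 59.47/213.47 = 0.2786
Lq = ρ²/(1−ρ) = 0.07761/0.7214 = 0.1076

Final: 0.1076


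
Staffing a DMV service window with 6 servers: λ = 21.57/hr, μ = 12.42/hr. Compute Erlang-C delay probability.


a = λ/μ = 1.7367; ρ = a/6 = 0.2895
P₀ = 0.175988 (from M/M/c formula)
C(c,a) = [a^c/(c!(1−ρ))]·P₀ = [27.43919/(720·0.7105)]·0.175988
= 0.05363·0.175988 = 0.009439

Final: 0.009439


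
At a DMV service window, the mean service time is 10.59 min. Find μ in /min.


μ = 1/(service time) in consistent units.
1 minute = 1 min, so μ = 1/10.59 = 0.09443 per minute

Final: 0.09443 /min


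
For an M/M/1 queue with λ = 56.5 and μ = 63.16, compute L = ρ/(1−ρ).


ρ = λ/μ = 56.5/63.16 = 0.8946
L = ρ/(1−ρ) = 0.8946/(1 − 0.8946) = 0.8946/0.1054 = 8.4835

Final: 8.4835


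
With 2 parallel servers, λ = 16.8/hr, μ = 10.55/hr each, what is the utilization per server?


ρ = λ/(cμ) = 16.8/(2·10.55) = 16.8/21.10 = 0.7962

Final: 0.7962


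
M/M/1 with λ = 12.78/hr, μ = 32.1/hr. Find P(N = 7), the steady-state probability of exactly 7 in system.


ρ = 12.78/32.1 = 0.3981
P_n = (1−ρ)·ρ^n = (1 − 0.3981)·0.3981^7 = 0.6019·0.001586 = 0.0009543

Final: 0.0009543


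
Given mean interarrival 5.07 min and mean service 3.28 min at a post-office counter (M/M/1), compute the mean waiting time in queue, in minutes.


λ = 60/5.07 = 11.8343 /hr
μ = 60/3.28 = 18.2927 /hr
ρ = λ/μ = 11.8343/18.2927 = 0.6469
Wq = ρ/(μ−λ) = 0.6469/(18.2927−11.8343) = 0.10017 hr
In minutes: 0.10017·60 = 6.010 min

Final: 6.010 min


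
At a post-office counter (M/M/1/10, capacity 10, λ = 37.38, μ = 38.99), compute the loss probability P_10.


ρ = λ/μ = 37.38/38.99 = 0.9587
P_K = (1−ρ)ρ^K/(1−ρ^(K+1)) = (0.04129·0.655935)/(1 − 0.628849)
= 0.027085/0.371151 = 0.072977

Final: 0.072977


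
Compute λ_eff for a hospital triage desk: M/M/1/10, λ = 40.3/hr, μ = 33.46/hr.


ρ = 1.2044; P_K = (1−ρ)ρ^10/(1−ρ^11) = 0.194920
λ_eff = λ(1 − P_K) = 40.3·(1 − 0.194920) = 40.3·0.805080 = 32.4447 /hr

Final: 32.4447 /hr
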